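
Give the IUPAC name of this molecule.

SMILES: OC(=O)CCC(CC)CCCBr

Counting along the main chain through the –COOH group gives 7 carbons: the parent is heptane.
The highest-priority functional group is a carboxylic acid (terminal –COOH), so the name ends in -oic acid.
Choose the numbering such that the carboxylic acid carbon is C-1 by definition.
This places a bromo group at C-7; an ethyl group at C-4.
The substituents are ordered alphabetically, ignoring any di-/tri- multipliers.
Assembling the pieces gives 7-bromo-4-ethylheptanoic acid.

7-bromo-4-ethylheptanoic acid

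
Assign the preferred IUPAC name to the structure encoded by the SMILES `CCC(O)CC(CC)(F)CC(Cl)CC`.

7-chloro-5-ethyl-5-fluorononan-3-ol

Counting along the main chain through the –OH group gives 9 carbons: the parent is nonane.
An alcohol (–OH) is the principal characteristic group, giving the suffix -ol.
The numbering direction is chosen so that numbering from this end puts the hydroxyl group at C-3 rather than C-7.
With this numbering: the hydroxyl at C-3; a chloro group at C-7; an ethyl group at C-5; a fluoro group at C-5.
Prefixes are listed alphabetically: chloro, ethyl, fluoro.
Putting it together: 7-chloro-5-ethyl-5-fluorononan-3-ol.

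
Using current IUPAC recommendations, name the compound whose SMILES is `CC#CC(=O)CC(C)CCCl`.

8-chloro-6-methyloct-2-yn-4-one

Counting along the main chain through the carbonyl and the multiple bond gives 8 carbons: the parent is octane.
A ketone (C=O on an internal carbon) is the principal characteristic group, giving the suffix -one.
There is one C≡C triple bond, indicated by the ending -yne.
The numbering direction is chosen so that numbering from this end puts the carbonyl group at C-4 rather than C-5.
This places the carbonyl at C-4; the triple bond between C-2 and C-3; a chloro group at C-8; a methyl group at C-6.
The substituents are ordered alphabetically, ignoring any di-/tri- multipliers.
The name is 8-chloro-6-methyloct-2-yn-4-one.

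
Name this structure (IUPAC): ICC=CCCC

The longest chain bearing the multiple bond is 6 carbons long (hexane).
The chain contains a C=C double bond, so the unsaturation ending is -ene.
Number the chain so that numbering from this end puts the double bond at C-2 rather than C-4.
This places the double bond between C-2 and C-3; an iodo group at C-1.
Putting it together: 1-iodohex-2-ene.

1-iodohex-2-ene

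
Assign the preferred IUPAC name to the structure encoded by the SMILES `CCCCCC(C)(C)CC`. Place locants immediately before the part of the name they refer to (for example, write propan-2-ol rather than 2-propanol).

3,3-dimethyloctane

The longest continuous carbon chain has 8 atoms, so the parent hydride is octane.
The numbering direction is chosen so that the substituent locant set {3,3} is lower than {6,6} at the first point of difference.
This places two methyl groups at C-3.
Assembling the pieces gives 3,3-dimethyloctane.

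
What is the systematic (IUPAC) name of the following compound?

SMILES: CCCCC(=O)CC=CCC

Counting along the main chain through the carbonyl and the multiple bond gives 10 carbons: the parent is decane.
The highest-priority functional group is a ketone (C=O on an internal carbon), so the name ends in -one.
A C=C double bond in the chain gives the infix -ene-.
The numbering direction is chosen so that numbering from this end puts the carbonyl group at C-5 rather than C-6.
With this numbering: the carbonyl at C-5; the double bond between C-7 and C-8.
Putting it together: dec-7-en-5-one.

dec-7-en-5-one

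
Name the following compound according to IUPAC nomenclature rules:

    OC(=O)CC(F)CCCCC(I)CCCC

The longest carbon chain that includes the –COOH group has 12 carbons, so the parent hydride is dodecane.
The principal characteristic group is a carboxylic acid (terminal –COOH), named with the suffix -oic acid.
Choose the numbering such that the carboxylic acid carbon is C-1 by definition.
This places a fluoro group at C-3; an iodo group at C-8.
Prefixes are listed alphabetically: fluoro, iodo.
Assembling the pieces gives 3-fluoro-8-iodododecanoic acid.

3-fluoro-8-iodododecanoic acid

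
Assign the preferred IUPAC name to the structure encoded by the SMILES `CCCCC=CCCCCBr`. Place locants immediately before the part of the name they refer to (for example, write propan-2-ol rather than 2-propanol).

1-bromodec-5-ene

The longest chain bearing the multiple bond is 10 carbons long (decane).
There is one C=C double bond, indicated by the ending -ene.
Choose the numbering such that the substituent locant set {1} is lower than {10} at the first point of difference.
This places the double bond between C-5 and C-6; a bromo group at C-1.
Putting it together: 1-bromodec-5-ene.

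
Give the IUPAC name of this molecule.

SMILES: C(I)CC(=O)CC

The longest carbon chain that includes the carbonyl has 5 carbons, so the parent hydride is pentane.
A ketone (C=O on an internal carbon) is the principal characteristic group, giving the suffix -one.
The numbering direction is chosen so that the substituent locant set {1} is lower than {5} at the first point of difference.
That gives the carbonyl at C-3; an iodo group at C-1.
Putting it together: 1-iodopentan-3-one.

1-iodopentan-3-one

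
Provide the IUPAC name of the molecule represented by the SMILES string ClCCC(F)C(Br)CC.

4-bromo-1-chloro-3-fluorohexane

The longest carbon chain is 6 atoms: the parent is hexane.
Number the chain so that the substituent locant set {1,3,4} is lower than {3,4,6} at the first point of difference.
With this numbering: a bromo group at C-4; a chloro group at C-1; a fluoro group at C-3.
Prefixes are listed alphabetically: bromo, chloro, fluoro.
The name is 4-bromo-1-chloro-3-fluorohexane.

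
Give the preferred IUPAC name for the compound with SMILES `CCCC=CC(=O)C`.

The longest chain bearing the carbonyl and the multiple bond is 7 carbons long (heptane).
A ketone (C=O on an internal carbon) is the principal characteristic group, giving the suffix -one.
The chain contains a C=C double bond, so the unsaturation ending is -ene.
Number the chain so that numbering from this end puts the carbonyl group at C-2 rather than C-6.
This places the carbonyl at C-2; the double bond between C-3 and C-4.
The name is hept-3-en-2-one.

hept-3-en-2-one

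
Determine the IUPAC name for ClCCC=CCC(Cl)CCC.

The longest carbon chain that includes the multiple bond has 9 carbons, so the parent hydride is nonane.
A C=C double bond in the chain gives the infix -ene-.
Number the chain so that numbering from this end puts the double bond at C-3 rather than C-6.
This places the double bond between C-3 and C-4; chloro groups at C-1 and C-6.
Putting it together: 1,6-dichloronon-3-ene.

1,6-dichloronon-3-ene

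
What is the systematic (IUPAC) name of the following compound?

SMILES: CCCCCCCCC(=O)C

decan-2-one

Counting along the main chain through the carbonyl gives 10 carbons: the parent is decane.
A ketone (C=O on an internal carbon) is the principal characteristic group, giving the suffix -one.
Choose the numbering such that numbering from this end puts the carbonyl group at C-2 rather than C-9.
That gives the carbonyl at C-2.
Putting it together: decan-2-one.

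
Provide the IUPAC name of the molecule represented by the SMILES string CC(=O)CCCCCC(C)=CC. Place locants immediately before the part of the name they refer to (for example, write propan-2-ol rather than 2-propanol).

The longest chain bearing the carbonyl and the multiple bond is 10 carbons long (decane).
A ketone (C=O on an internal carbon) is the principal characteristic group, giving the suffix -one.
A C=C double bond in the chain gives the infix -ene-.
Number the chain so that numbering from this end puts the carbonyl group at C-2 rather than C-9.
That gives the carbonyl at C-2; the double bond between C-8 and C-9; a methyl group at C-8.
Putting it together: 8-methyldec-8-en-2-one.

8-methyldec-8-en-2-one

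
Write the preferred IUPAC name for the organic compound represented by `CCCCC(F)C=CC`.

4-fluorooct-2-ene

The longest carbon chain that includes the multiple bond has 8 carbons, so the parent hydride is octane.
The chain contains a C=C double bond, so the unsaturation ending is -ene.
The numbering direction is chosen so that numbering from this end puts the double bond at C-2 rather than C-6.
That gives the double bond between C-2 and C-3; a fluoro group at C-4.
The name is 4-fluorooct-2-ene.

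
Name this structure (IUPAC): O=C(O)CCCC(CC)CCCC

The longest carbon chain that includes the –COOH group has 9 carbons, so the parent hydride is nonane.
The principal characteristic group is a carboxylic acid (terminal –COOH), named with the suffix -oic acid.
Number the chain so that the carboxylic acid carbon is C-1 by definition.
This places an ethyl group at C-5.
Putting it together: 5-ethylnonanoic acid.

5-ethylnonanoic acid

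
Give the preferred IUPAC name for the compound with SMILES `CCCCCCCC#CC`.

Counting along the main chain through the multiple bond gives 10 carbons: the parent is decane.
A C≡C triple bond in the chain gives the infix -yne-.
The numbering direction is chosen so that numbering from this end puts the triple bond at C-2 rather than C-8.
That gives the triple bond between C-2 and C-3.
The name is dec-2-yne.

dec-2-yne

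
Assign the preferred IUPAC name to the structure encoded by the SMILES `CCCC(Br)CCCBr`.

The longest continuous carbon chain has 7 atoms, so the parent hydride is heptane.
Choose the numbering such that the substituent locant set {1,4} is lower than {4,7} at the first point of difference.
That gives bromo groups at C-1 and C-4.
The name is 1,4-dibromoheptane.

1,4-dibromoheptane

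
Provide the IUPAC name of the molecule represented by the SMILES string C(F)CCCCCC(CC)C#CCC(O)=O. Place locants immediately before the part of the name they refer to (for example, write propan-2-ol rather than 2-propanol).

Counting along the main chain through the –COOH group and the multiple bond gives 11 carbons: the parent is undecane.
A carboxylic acid (terminal –COOH) is the principal characteristic group, giving the suffix -oic acid.
The chain contains a C≡C triple bond, so the unsaturation ending is -yne.
Number the chain so that the carboxylic acid carbon is C-1 by definition.
This places the triple bond between C-3 and C-4; an ethyl group at C-5; a fluoro group at C-11.
Prefixes are listed alphabetically: ethyl, fluoro.
Putting it together: 5-ethyl-11-fluoroundec-3-ynoic acid.

5-ethyl-11-fluoroundec-3-ynoic acid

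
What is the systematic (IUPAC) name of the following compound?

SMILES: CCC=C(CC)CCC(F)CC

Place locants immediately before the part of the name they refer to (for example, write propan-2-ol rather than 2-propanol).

4-ethyl-7-fluoronon-3-ene

Counting along the main chain through the multiple bond gives 9 carbons: the parent is nonane.
There is one C=C double bond, indicated by the ending -ene.
The numbering direction is chosen so that numbering from this end puts the double bond at C-3 rather than C-6.
That gives the double bond between C-3 and C-4; an ethyl group at C-4; a fluoro group at C-7.
Substituent prefixes are cited in alphabetical order (multiplying prefixes like di-/tri- are ignored for ordering).
The name is 4-ethyl-7-fluoronon-3-ene.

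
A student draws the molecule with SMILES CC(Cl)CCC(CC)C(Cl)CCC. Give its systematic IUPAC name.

2,6-dichloro-5-ethylnonane

The longest carbon chain is 9 atoms: the parent is nonane.
Number the chain so that the substituent locant set {2,5,6} is lower than {4,5,8} at the first point of difference.
This places chloro groups at C-2 and C-6; an ethyl group at C-5.
The substituents are ordered alphabetically, ignoring any di-/tri- multipliers.
The name is 2,6-dichloro-5-ethylnonane.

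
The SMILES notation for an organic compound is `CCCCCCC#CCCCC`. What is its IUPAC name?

The longest carbon chain that includes the multiple bond has 12 carbons, so the parent hydride is dodecane.
A C≡C triple bond in the chain gives the infix -yne-.
Choose the numbering such that numbering from this end puts the triple bond at C-5 rather than C-7.
With this numbering: the triple bond between C-5 and C-6.
Assembling the pieces gives dodec-5-yne.

dodec-5-yne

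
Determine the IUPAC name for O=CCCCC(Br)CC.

The longest carbon chain that includes the –CHO group has 7 carbons, so the parent hydride is heptane.
The principal characteristic group is an aldehyde (terminal –CHO), named with the suffix -al.
Choose the numbering such that the aldehyde carbon is C-1 by definition.
That gives a bromo group at C-5.
Assembling the pieces gives 5-bromoheptanal.

5-bromoheptanal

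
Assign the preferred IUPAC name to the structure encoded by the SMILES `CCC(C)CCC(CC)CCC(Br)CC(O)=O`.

3-bromo-6-ethyl-9-methylundecanoic acid

The longest carbon chain that includes the –COOH group has 11 carbons, so the parent hydride is undecane.
The highest-priority functional group is a carboxylic acid (terminal –COOH), so the name ends in -oic acid.
Choose the numbering such that the carboxylic acid carbon is C-1 by definition.
This places a bromo group at C-3; an ethyl group at C-6; a methyl group at C-9.
Substituent prefixes are cited in alphabetical order (multiplying prefixes like di-/tri- are ignored for ordering).
Putting it together: 3-bromo-6-ethyl-9-methylundecanoic acid.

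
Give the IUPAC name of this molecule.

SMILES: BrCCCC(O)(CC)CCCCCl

Counting along the main chain through the –OH group gives 8 carbons: the parent is octane.
The highest-priority functional group is an alcohol (–OH), so the name ends in -ol.
Number the chain so that numbering from this end puts the hydroxyl group at C-4 rather than C-5.
With this numbering: the hydroxyl at C-4; a bromo group at C-1; a chloro group at C-8; an ethyl group at C-4.
The substituents are ordered alphabetically, ignoring any di-/tri- multipliers.
Assembling the pieces gives 1-bromo-8-chloro-4-ethyloctan-4-ol.

1-bromo-8-chloro-4-ethyloctan-4-ol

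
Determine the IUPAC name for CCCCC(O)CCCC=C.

dec-9-en-5-ol

The longest carbon chain that includes the –OH group and the multiple bond has 10 carbons, so the parent hydride is decane.
The principal characteristic group is an alcohol (–OH), named with the suffix -ol.
A C=C double bond in the chain gives the infix -ene-.
Number the chain so that numbering from this end puts the hydroxyl group at C-5 rather than C-6.
That gives the hydroxyl at C-5; the double bond between C-9 and C-10.
The name is dec-9-en-5-ol.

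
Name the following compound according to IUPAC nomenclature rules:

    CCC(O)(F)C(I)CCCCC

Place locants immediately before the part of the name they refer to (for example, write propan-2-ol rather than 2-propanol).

3-fluoro-4-iodononan-3-ol

The longest carbon chain that includes the –OH group has 9 carbons, so the parent hydride is nonane.
An alcohol (–OH) is the principal characteristic group, giving the suffix -ol.
Choose the numbering such that numbering from this end puts the hydroxyl group at C-3 rather than C-7.
That gives the hydroxyl at C-3; a fluoro group at C-3; an iodo group at C-4.
The substituents are ordered alphabetically, ignoring any di-/tri- multipliers.
Assembling the pieces gives 3-fluoro-4-iodononan-3-ol.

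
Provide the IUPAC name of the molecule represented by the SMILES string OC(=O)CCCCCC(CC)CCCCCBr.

Counting along the main chain through the –COOH group gives 12 carbons: the parent is dodecane.
The principal characteristic group is a carboxylic acid (terminal –COOH), named with the suffix -oic acid.
The numbering direction is chosen so that the carboxylic acid carbon is C-1 by definition.
That gives a bromo group at C-12; an ethyl group at C-7.
The substituents are ordered alphabetically, ignoring any di-/tri- multipliers.
The name is 12-bromo-7-ethyldodecanoic acid.

12-bromo-7-ethyldodecanoic acid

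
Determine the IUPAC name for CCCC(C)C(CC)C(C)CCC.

The parent chain contains 9 carbons (nonane).
The molecule is symmetric, so either numbering direction gives the same locants.
With this numbering: an ethyl group at C-5; methyl groups at C-4 and C-6.
Substituent prefixes are cited in alphabetical order (multiplying prefixes like di-/tri- are ignored for ordering).
Assembling the pieces gives 5-ethyl-4,6-dimethylnonane.

5-ethyl-4,6-dimethylnonane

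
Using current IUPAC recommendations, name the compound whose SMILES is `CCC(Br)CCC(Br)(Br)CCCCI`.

5,5,8-tribromo-1-iododecane

The parent chain contains 10 carbons (decane).
Choose the numbering such that the substituent locant set {1,5,5,8} is lower than {3,6,6,10} at the first point of difference.
This places bromo groups at C-5 (×2) and C-8; an iodo group at C-1.
Prefixes are listed alphabetically: bromo, iodo.
Putting it together: 5,5,8-tribromo-1-iododecane.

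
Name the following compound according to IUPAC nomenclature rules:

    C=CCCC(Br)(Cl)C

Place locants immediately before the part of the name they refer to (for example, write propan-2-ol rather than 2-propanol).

5-bromo-5-chlorohex-1-ene

Counting along the main chain through the multiple bond gives 6 carbons: the parent is hexane.
A C=C double bond in the chain gives the infix -ene-.
Choose the numbering such that numbering from this end puts the double bond at C-1 rather than C-5.
That gives the double bond between C-1 and C-2; a bromo group at C-5; a chloro group at C-5.
Substituent prefixes are cited in alphabetical order (multiplying prefixes like di-/tri- are ignored for ordering).
Putting it together: 5-bromo-5-chlorohex-1-ene.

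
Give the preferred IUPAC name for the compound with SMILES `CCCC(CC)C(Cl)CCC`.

4-chloro-5-ethyloctane

The longest carbon chain is 8 atoms: the parent is octane.
Choose the numbering such that the locant sets are identical either way, so the alphabetically earlier chloro substituent takes the lower locant (4 rather than 5).
This places a chloro group at C-4; an ethyl group at C-5.
The substituents are ordered alphabetically, ignoring any di-/tri- multipliers.
Assembling the pieces gives 4-chloro-5-ethyloctane.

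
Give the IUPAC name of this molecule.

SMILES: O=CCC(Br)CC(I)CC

3-bromo-5-iodoheptanal

The longest carbon chain that includes the –CHO group has 7 carbons, so the parent hydride is heptane.
An aldehyde (terminal –CHO) is the principal characteristic group, giving the suffix -al.
The numbering direction is chosen so that the aldehyde carbon is C-1 by definition.
With this numbering: a bromo group at C-3; an iodo group at C-5.
Prefixes are listed alphabetically: bromo, iodo.
Putting it together: 3-bromo-5-iodoheptanal.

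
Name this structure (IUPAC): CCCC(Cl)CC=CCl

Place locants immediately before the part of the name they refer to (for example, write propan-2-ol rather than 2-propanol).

1,4-dichlorohept-1-ene

The longest carbon chain that includes the multiple bond has 7 carbons, so the parent hydride is heptane.
The chain contains a C=C double bond, so the unsaturation ending is -ene.
Number the chain so that numbering from this end puts the double bond at C-1 rather than C-6.
That gives the double bond between C-1 and C-2; chloro groups at C-1 and C-4.
Assembling the pieces gives 1,4-dichlorohept-1-ene.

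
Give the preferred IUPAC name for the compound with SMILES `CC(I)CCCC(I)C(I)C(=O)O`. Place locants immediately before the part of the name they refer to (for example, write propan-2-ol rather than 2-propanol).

The longest chain bearing the –COOH group is 8 carbons long (octane).
A carboxylic acid (terminal –COOH) is the principal characteristic group, giving the suffix -oic acid.
Choose the numbering such that the carboxylic acid carbon is C-1 by definition.
This places iodo groups at C-2 and C-3 and C-7.
Putting it together: 2,3,7-triiodooctanoic acid.

2,3,7-triiodooctanoic acid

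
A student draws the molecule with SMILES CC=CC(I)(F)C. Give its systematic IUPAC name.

4-fluoro-4-iodopent-2-ene

The longest carbon chain that includes the multiple bond has 5 carbons, so the parent hydride is pentane.
A C=C double bond in the chain gives the infix -ene-.
Choose the numbering such that numbering from this end puts the double bond at C-2 rather than C-3.
This places the double bond between C-2 and C-3; a fluoro group at C-4; an iodo group at C-4.
Substituent prefixes are cited in alphabetical order (multiplying prefixes like di-/tri- are ignored for ordering).
Putting it together: 4-fluoro-4-iodopent-2-ene.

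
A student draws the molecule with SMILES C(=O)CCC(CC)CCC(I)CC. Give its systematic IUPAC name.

Counting along the main chain through the –CHO group gives 9 carbons: the parent is nonane.
An aldehyde (terminal –CHO) is the principal characteristic group, giving the suffix -al.
The numbering direction is chosen so that the aldehyde carbon is C-1 by definition.
This places an ethyl group at C-4; an iodo group at C-7.
Prefixes are listed alphabetically: ethyl, iodo.
Putting it together: 4-ethyl-7-iodononanal.

4-ethyl-7-iodononanal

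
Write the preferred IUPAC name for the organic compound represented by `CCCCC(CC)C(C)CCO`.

4-ethyl-3-methyloctan-1-ol

The longest chain bearing the –OH group is 8 carbons long (octane).
An alcohol (–OH) is the principal characteristic group, giving the suffix -ol.
Choose the numbering such that numbering from this end puts the hydroxyl group at C-1 rather than C-8.
That gives the hydroxyl at C-1; an ethyl group at C-4; a methyl group at C-3.
Substituent prefixes are cited in alphabetical order (multiplying prefixes like di-/tri- are ignored for ordering).
The name is 4-ethyl-3-methyloctan-1-ol.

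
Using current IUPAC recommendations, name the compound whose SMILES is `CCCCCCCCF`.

The longest continuous carbon chain has 8 atoms, so the parent hydride is octane.
The numbering direction is chosen so that the substituent locant set {1} is lower than {8} at the first point of difference.
With this numbering: a fluoro group at C-1.
Putting it together: 1-fluorooctane.

1-fluorooctane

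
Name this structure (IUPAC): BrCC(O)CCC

1-bromopentan-2-ol

The longest carbon chain that includes the –OH group has 5 carbons, so the parent hydride is pentane.
The principal characteristic group is an alcohol (–OH), named with the suffix -ol.
Choose the numbering such that numbering from this end puts the hydroxyl group at C-2 rather than C-4.
That gives the hydroxyl at C-2; a bromo group at C-1.
Assembling the pieces gives 1-bromopentan-2-ol.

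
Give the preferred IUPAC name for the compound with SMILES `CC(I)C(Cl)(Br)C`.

The longest carbon chain is 4 atoms: the parent is butane.
Number the chain so that the substituent locant set {2,2,3} is lower than {2,3,3} at the first point of difference.
This places a bromo group at C-2; a chloro group at C-2; an iodo group at C-3.
The substituents are ordered alphabetically, ignoring any di-/tri- multipliers.
Putting it together: 2-bromo-2-chloro-3-iodobutane.

2-bromo-2-chloro-3-iodobutane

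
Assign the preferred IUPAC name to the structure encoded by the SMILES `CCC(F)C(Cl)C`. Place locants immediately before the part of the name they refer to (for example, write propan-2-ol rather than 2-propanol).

2-chloro-3-fluoropentane

The longest continuous carbon chain has 5 atoms, so the parent hydride is pentane.
Choose the numbering such that the substituent locant set {2,3} is lower than {3,4} at the first point of difference.
That gives a chloro group at C-2; a fluoro group at C-3.
The substituents are ordered alphabetically, ignoring any di-/tri- multipliers.
Assembling the pieces gives 2-chloro-3-fluoropentane.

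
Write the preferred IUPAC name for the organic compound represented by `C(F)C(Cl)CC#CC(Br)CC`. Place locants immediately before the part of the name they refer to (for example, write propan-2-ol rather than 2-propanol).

The longest chain bearing the multiple bond is 8 carbons long (octane).
A C≡C triple bond in the chain gives the infix -yne-.
The numbering direction is chosen so that the substituent locant set {1,2,6} is lower than {3,7,8} at the first point of difference.
This places the triple bond between C-4 and C-5; a bromo group at C-6; a chloro group at C-2; a fluoro group at C-1.
The substituents are ordered alphabetically, ignoring any di-/tri- multipliers.
The name is 6-bromo-2-chloro-1-fluorooct-4-yne.

6-bromo-2-chloro-1-fluorooct-4-yne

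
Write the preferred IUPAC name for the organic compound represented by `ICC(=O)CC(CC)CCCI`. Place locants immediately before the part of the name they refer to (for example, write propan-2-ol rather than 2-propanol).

The longest carbon chain that includes the carbonyl has 7 carbons, so the parent hydride is heptane.
A ketone (C=O on an internal carbon) is the principal characteristic group, giving the suffix -one.
Number the chain so that numbering from this end puts the carbonyl group at C-2 rather than C-6.
With this numbering: the carbonyl at C-2; an ethyl group at C-4; iodo groups at C-1 and C-7.
Substituent prefixes are cited in alphabetical order (multiplying prefixes like di-/tri- are ignored for ordering).
The name is 4-ethyl-1,7-diiodoheptan-2-one.

4-ethyl-1,7-diiodoheptan-2-one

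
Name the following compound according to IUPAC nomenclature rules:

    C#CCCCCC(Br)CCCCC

The longest chain bearing the multiple bond is 12 carbons long (dodecane).
The chain contains a C≡C triple bond, so the unsaturation ending is -yne.
Number the chain so that numbering from this end puts the triple bond at C-1 rather than C-11.
With this numbering: the triple bond between C-1 and C-2; a bromo group at C-7.
Assembling the pieces gives 7-bromododec-1-yne.

7-bromododec-1-yne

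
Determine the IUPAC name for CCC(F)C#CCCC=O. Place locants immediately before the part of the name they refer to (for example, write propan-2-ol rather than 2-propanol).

6-fluorooct-4-ynal

Counting along the main chain through the –CHO group and the multiple bond gives 8 carbons: the parent is octane.
The principal characteristic group is an aldehyde (terminal –CHO), named with the suffix -al.
There is one C≡C triple bond, indicated by the ending -yne.
Choose the numbering such that the aldehyde carbon is C-1 by definition.
This places the triple bond between C-4 and C-5; a fluoro group at C-6.
Putting it together: 6-fluorooct-4-ynal.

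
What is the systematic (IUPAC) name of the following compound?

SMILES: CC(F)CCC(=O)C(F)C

The longest carbon chain that includes the carbonyl has 7 carbons, so the parent hydride is heptane.
A ketone (C=O on an internal carbon) is the principal characteristic group, giving the suffix -one.
Choose the numbering such that numbering from this end puts the carbonyl group at C-3 rather than C-5.
With this numbering: the carbonyl at C-3; fluoro groups at C-2 and C-6.
Putting it together: 2,6-difluoroheptan-3-one.

2,6-difluoroheptan-3-one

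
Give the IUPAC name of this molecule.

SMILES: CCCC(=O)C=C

Counting along the main chain through the carbonyl and the multiple bond gives 6 carbons: the parent is hexane.
A ketone (C=O on an internal carbon) is the principal characteristic group, giving the suffix -one.
A C=C double bond in the chain gives the infix -ene-.
The numbering direction is chosen so that numbering from this end puts the carbonyl group at C-3 rather than C-4.
This places the carbonyl at C-3; the double bond between C-1 and C-2.
Putting it together: hex-1-en-3-one.

hex-1-en-3-one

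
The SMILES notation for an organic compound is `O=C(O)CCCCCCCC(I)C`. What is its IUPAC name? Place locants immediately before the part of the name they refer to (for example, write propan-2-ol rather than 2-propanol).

9-iododecanoic acid

The longest chain bearing the –COOH group is 10 carbons long (decane).
The highest-priority functional group is a carboxylic acid (terminal –COOH), so the name ends in -oic acid.
The numbering direction is chosen so that the carboxylic acid carbon is C-1 by definition.
With this numbering: an iodo group at C-9.
Assembling the pieces gives 9-iododecanoic acid.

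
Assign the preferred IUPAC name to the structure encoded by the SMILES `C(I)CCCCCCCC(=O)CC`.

The longest carbon chain that includes the carbonyl has 11 carbons, so the parent hydride is undecane.
A ketone (C=O on an internal carbon) is the principal characteristic group, giving the suffix -one.
The numbering direction is chosen so that numbering from this end puts the carbonyl group at C-3 rather than C-9.
With this numbering: the carbonyl at C-3; an iodo group at C-11.
Putting it together: 11-iodoundecan-3-one.

11-iodoundecan-3-one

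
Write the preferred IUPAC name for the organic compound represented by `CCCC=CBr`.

The longest chain bearing the multiple bond is 5 carbons long (pentane).
There is one C=C double bond, indicated by the ending -ene.
Number the chain so that numbering from this end puts the double bond at C-1 rather than C-4.
With this numbering: the double bond between C-1 and C-2; a bromo group at C-1.
The name is 1-bromopent-1-ene.

1-bromopent-1-ene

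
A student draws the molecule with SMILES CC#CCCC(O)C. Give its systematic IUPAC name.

hept-5-yn-2-ol

The longest chain bearing the –OH group and the multiple bond is 7 carbons long (heptane).
An alcohol (–OH) is the principal characteristic group, giving the suffix -ol.
A C≡C triple bond in the chain gives the infix -yne-.
Number the chain so that numbering from this end puts the hydroxyl group at C-2 rather than C-6.
With this numbering: the hydroxyl at C-2; the triple bond between C-5 and C-6.
The name is hept-5-yn-2-ol.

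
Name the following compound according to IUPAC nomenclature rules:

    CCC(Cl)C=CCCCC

3-chloronon-4-ene

The longest chain bearing the multiple bond is 9 carbons long (nonane).
A C=C double bond in the chain gives the infix -ene-.
The numbering direction is chosen so that numbering from this end puts the double bond at C-4 rather than C-5.
With this numbering: the double bond between C-4 and C-5; a chloro group at C-3.
The name is 3-chloronon-4-ene.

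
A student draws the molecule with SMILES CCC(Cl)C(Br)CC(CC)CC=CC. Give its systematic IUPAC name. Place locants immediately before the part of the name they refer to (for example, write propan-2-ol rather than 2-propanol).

7-bromo-8-chloro-5-ethyldec-2-ene

The longest carbon chain that includes the multiple bond has 10 carbons, so the parent hydride is decane.
The chain contains a C=C double bond, so the unsaturation ending is -ene.
The numbering direction is chosen so that numbering from this end puts the double bond at C-2 rather than C-8.
That gives the double bond between C-2 and C-3; a bromo group at C-7; a chloro group at C-8; an ethyl group at C-5.
Substituent prefixes are cited in alphabetical order (multiplying prefixes like di-/tri- are ignored for ordering).
Putting it together: 7-bromo-8-chloro-5-ethyldec-2-ene.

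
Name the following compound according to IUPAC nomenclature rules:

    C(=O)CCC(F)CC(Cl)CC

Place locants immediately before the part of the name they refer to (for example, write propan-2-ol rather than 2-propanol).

Counting along the main chain through the –CHO group gives 8 carbons: the parent is octane.
The principal characteristic group is an aldehyde (terminal –CHO), named with the suffix -al.
Number the chain so that the aldehyde carbon is C-1 by definition.
This places a chloro group at C-6; a fluoro group at C-4.
Prefixes are listed alphabetically: chloro, fluoro.
Putting it together: 6-chloro-4-fluorooctanal.

6-chloro-4-fluorooctanal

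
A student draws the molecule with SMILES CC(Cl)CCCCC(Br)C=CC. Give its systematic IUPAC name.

Counting along the main chain through the multiple bond gives 10 carbons: the parent is decane.
There is one C=C double bond, indicated by the ending -ene.
The numbering direction is chosen so that numbering from this end puts the double bond at C-2 rather than C-8.
This places the double bond between C-2 and C-3; a bromo group at C-4; a chloro group at C-9.
Substituent prefixes are cited in alphabetical order (multiplying prefixes like di-/tri- are ignored for ordering).
The name is 4-bromo-9-chlorodec-2-ene.

4-bromo-9-chlorodec-2-ene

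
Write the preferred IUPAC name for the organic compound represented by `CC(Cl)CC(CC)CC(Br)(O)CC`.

3-bromo-7-chloro-5-ethyloctan-3-ol

Counting along the main chain through the –OH group gives 8 carbons: the parent is octane.
An alcohol (–OH) is the principal characteristic group, giving the suffix -ol.
The numbering direction is chosen so that numbering from this end puts the hydroxyl group at C-3 rather than C-6.
With this numbering: the hydroxyl at C-3; a bromo group at C-3; a chloro group at C-7; an ethyl group at C-5.
Substituent prefixes are cited in alphabetical order (multiplying prefixes like di-/tri- are ignored for ordering).
The name is 3-bromo-7-chloro-5-ethyloctan-3-ol.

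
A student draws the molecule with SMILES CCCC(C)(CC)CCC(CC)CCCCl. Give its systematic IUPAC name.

1-chloro-4,7-diethyl-7-methyldecane

The longest carbon chain is 10 atoms: the parent is decane.
Choose the numbering such that the substituent locant set {1,4,7,7} is lower than {4,4,7,10} at the first point of difference.
That gives a chloro group at C-1; ethyl groups at C-4 and C-7; a methyl group at C-7.
Prefixes are listed alphabetically: chloro, ethyl, methyl.
The name is 1-chloro-4,7-diethyl-7-methyldecane.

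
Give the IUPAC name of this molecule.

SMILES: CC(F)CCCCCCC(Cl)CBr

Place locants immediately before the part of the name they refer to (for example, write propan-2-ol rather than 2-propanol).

The parent chain contains 10 carbons (decane).
Number the chain so that the substituent locant set {1,2,9} is lower than {2,9,10} at the first point of difference.
With this numbering: a bromo group at C-1; a chloro group at C-2; a fluoro group at C-9.
The substituents are ordered alphabetically, ignoring any di-/tri- multipliers.
The name is 1-bromo-2-chloro-9-fluorodecane.

1-bromo-2-chloro-9-fluorodecane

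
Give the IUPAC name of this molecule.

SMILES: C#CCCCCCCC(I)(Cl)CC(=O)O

3-chloro-3-iodoundec-10-ynoic acid

Counting along the main chain through the –COOH group and the multiple bond gives 11 carbons: the parent is undecane.
The highest-priority functional group is a carboxylic acid (terminal –COOH), so the name ends in -oic acid.
A C≡C triple bond in the chain gives the infix -yne-.
Number the chain so that the carboxylic acid carbon is C-1 by definition.
That gives the triple bond between C-10 and C-11; a chloro group at C-3; an iodo group at C-3.
Substituent prefixes are cited in alphabetical order (multiplying prefixes like di-/tri- are ignored for ordering).
Assembling the pieces gives 3-chloro-3-iodoundec-10-ynoic acid.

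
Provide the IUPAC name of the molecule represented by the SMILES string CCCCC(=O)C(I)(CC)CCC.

Counting along the main chain through the carbonyl gives 9 carbons: the parent is nonane.
A ketone (C=O on an internal carbon) is the principal characteristic group, giving the suffix -one.
Choose the numbering such that the substituent locant set {4,4} is lower than {6,6} at the first point of difference.
With this numbering: the carbonyl at C-5; an ethyl group at C-4; an iodo group at C-4.
Prefixes are listed alphabetically: ethyl, iodo.
Putting it together: 4-ethyl-4-iodononan-5-one.

4-ethyl-4-iodononan-5-one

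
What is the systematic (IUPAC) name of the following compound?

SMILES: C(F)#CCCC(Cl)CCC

5-chloro-1-fluorooct-1-yne

The longest chain bearing the multiple bond is 8 carbons long (octane).
The chain contains a C≡C triple bond, so the unsaturation ending is -yne.
Choose the numbering such that numbering from this end puts the triple bond at C-1 rather than C-7.
This places the triple bond between C-1 and C-2; a chloro group at C-5; a fluoro group at C-1.
Substituent prefixes are cited in alphabetical order (multiplying prefixes like di-/tri- are ignored for ordering).
Assembling the pieces gives 5-chloro-1-fluorooct-1-yne.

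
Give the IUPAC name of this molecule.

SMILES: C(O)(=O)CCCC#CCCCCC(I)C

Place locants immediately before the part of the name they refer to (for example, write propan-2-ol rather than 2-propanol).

11-iodododec-5-ynoic acid

Counting along the main chain through the –COOH group and the multiple bond gives 12 carbons: the parent is dodecane.
The highest-priority functional group is a carboxylic acid (terminal –COOH), so the name ends in -oic acid.
A C≡C triple bond in the chain gives the infix -yne-.
Choose the numbering such that the carboxylic acid carbon is C-1 by definition.
That gives the triple bond between C-5 and C-6; an iodo group at C-11.
Putting it together: 11-iodododec-5-ynoic acid.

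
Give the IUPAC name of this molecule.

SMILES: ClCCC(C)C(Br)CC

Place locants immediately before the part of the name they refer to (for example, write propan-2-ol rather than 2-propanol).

The longest carbon chain is 6 atoms: the parent is hexane.
Number the chain so that the substituent locant set {1,3,4} is lower than {3,4,6} at the first point of difference.
With this numbering: a bromo group at C-4; a chloro group at C-1; a methyl group at C-3.
Prefixes are listed alphabetically: bromo, chloro, methyl.
Putting it together: 4-bromo-1-chloro-3-methylhexane.

4-bromo-1-chloro-3-methylhexane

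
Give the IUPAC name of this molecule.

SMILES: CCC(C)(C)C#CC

Counting along the main chain through the multiple bond gives 6 carbons: the parent is hexane.
The chain contains a C≡C triple bond, so the unsaturation ending is -yne.
Number the chain so that numbering from this end puts the triple bond at C-2 rather than C-4.
This places the triple bond between C-2 and C-3; two methyl groups at C-4.
Putting it together: 4,4-dimethylhex-2-yne.

4,4-dimethylhex-2-yne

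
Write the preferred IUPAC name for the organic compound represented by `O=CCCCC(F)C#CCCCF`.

5,10-difluorodec-6-ynal

Counting along the main chain through the –CHO group and the multiple bond gives 10 carbons: the parent is decane.
An aldehyde (terminal –CHO) is the principal characteristic group, giving the suffix -al.
There is one C≡C triple bond, indicated by the ending -yne.
Number the chain so that the aldehyde carbon is C-1 by definition.
With this numbering: the triple bond between C-6 and C-7; fluoro groups at C-5 and C-10.
Putting it together: 5,10-difluorodec-6-ynal.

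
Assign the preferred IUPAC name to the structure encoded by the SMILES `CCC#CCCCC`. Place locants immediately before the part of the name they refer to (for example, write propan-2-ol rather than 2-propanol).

Counting along the main chain through the multiple bond gives 8 carbons: the parent is octane.
A C≡C triple bond in the chain gives the infix -yne-.
Number the chain so that numbering from this end puts the triple bond at C-3 rather than C-5.
This places the triple bond between C-3 and C-4.
Putting it together: oct-3-yne.

oct-3-yne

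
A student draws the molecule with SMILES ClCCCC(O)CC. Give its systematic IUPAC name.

The longest chain bearing the –OH group is 6 carbons long (hexane).
An alcohol (–OH) is the principal characteristic group, giving the suffix -ol.
Number the chain so that numbering from this end puts the hydroxyl group at C-3 rather than C-4.
That gives the hydroxyl at C-3; a chloro group at C-6.
Putting it together: 6-chlorohexan-3-ol.

6-chlorohexan-3-ol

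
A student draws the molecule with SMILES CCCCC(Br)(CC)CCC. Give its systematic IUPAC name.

The longest continuous carbon chain has 8 atoms, so the parent hydride is octane.
Choose the numbering such that the substituent locant set {4,4} is lower than {5,5} at the first point of difference.
This places a bromo group at C-4; an ethyl group at C-4.
Substituent prefixes are cited in alphabetical order (multiplying prefixes like di-/tri- are ignored for ordering).
Putting it together: 4-bromo-4-ethyloctane.

4-bromo-4-ethyloctane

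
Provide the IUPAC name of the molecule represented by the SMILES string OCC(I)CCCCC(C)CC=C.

2-iodo-7-methyldec-9-en-1-ol

The longest chain bearing the –OH group and the multiple bond is 10 carbons long (decane).
The highest-priority functional group is an alcohol (–OH), so the name ends in -ol.
A C=C double bond in the chain gives the infix -ene-.
Number the chain so that numbering from this end puts the hydroxyl group at C-1 rather than C-10.
This places the hydroxyl at C-1; the double bond between C-9 and C-10; an iodo group at C-2; a methyl group at C-7.
The substituents are ordered alphabetically, ignoring any di-/tri- multipliers.
Assembling the pieces gives 2-iodo-7-methyldec-9-en-1-ol.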